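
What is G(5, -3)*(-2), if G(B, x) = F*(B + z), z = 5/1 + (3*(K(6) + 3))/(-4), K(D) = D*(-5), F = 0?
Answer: 0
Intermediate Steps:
K(D) = -5*D
z = 101/4 (z = 5/1 + (3*(-5*6 + 3))/(-4) = 5*1 + (3*(-30 + 3))*(-¼) = 5 + (3*(-27))*(-¼) = 5 - 81*(-¼) = 5 + 81/4 = 101/4 ≈ 25.250)
G(B, x) = 0 (G(B, x) = 0*(B + 101/4) = 0*(101/4 + B) = 0)
G(5, -3)*(-2) = 0*(-2) = 0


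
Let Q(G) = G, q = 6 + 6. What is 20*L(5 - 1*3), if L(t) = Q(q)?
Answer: 240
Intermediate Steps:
q = 12
L(t) = 12
20*L(5 - 1*3) = 20*12 = 240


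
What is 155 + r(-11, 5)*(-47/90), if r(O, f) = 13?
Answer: 13339/90 ≈ 148.21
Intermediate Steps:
155 + r(-11, 5)*(-47/90) = 155 + 13*(-47/90) = 155 - 611/90 = 13339/90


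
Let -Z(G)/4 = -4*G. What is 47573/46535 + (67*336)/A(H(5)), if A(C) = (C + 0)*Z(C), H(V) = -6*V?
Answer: 7219363/2792100 ≈ 2.5856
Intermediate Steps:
Z(G) = 16*G (Z(G) = -(-16)*G = 16*G)
A(C) = 16*C**2 (A(C) = (C + 0)*(16*C) = C*(16*C) = 16*C**2)
47573/46535 + (67*336)/A(H(5)) = 47573/46535 + (67*336)/((16*(-6*5)**2)) = 47573*(1/46535) + 22512/((16*(-30)**2)) = 47573/46535 + 22512/((16*900)) = 47573/46535 + 22512/14400 = 47573/46535 + 22512*(1/14400) = 47573/46535 + 469/300 = 7219363/2792100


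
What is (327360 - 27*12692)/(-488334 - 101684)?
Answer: 7662/295009 ≈ 0.025972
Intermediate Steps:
(327360 - 27*12692)/(-488334 - 101684) = (327360 - 342684)/(-590018) = -15324*(-1/590018) = 7662/295009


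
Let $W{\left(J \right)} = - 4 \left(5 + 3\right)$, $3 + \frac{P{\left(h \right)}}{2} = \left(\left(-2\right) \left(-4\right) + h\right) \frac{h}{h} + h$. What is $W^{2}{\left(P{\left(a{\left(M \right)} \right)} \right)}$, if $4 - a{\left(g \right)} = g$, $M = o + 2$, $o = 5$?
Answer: $1024$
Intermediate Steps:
$M = 7$ ($M = 5 + 2 = 7$)
$a{\left(g \right)} = 4 - g$
$P{\left(h \right)} = 10 + 4 h$ ($P{\left(h \right)} = -6 + 2 \left(\left(\left(-2\right) \left(-4\right) + h\right) \frac{h}{h} + h\right) = -6 + 2 \left(\left(8 + h\right) 1 + h\right) = -6 + 2 \left(\left(8 + h\right) + h\right) = -6 + 2 \left(8 + 2 h\right) = -6 + \left(16 + 4 h\right) = 10 + 4 h$)
$W{\left(J \right)} = -32$ ($W{\left(J \right)} = \left(-4\right) 8 = -32$)
$W^{2}{\left(P{\left(a{\left(M \right)} \right)} \right)} = \left(-32\right)^{2} = 1024$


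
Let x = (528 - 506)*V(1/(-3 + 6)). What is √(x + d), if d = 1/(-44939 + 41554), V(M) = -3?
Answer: I*√756246235/3385 ≈ 8.1241*I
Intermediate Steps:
x = -66 (x = (528 - 506)*(-3) = 22*(-3) = -66)
d = -1/3385 (d = 1/(-3385) = -1/3385 ≈ -0.00029542)
√(x + d) = √(-66 - 1/3385) = √(-223411/3385) = I*√756246235/3385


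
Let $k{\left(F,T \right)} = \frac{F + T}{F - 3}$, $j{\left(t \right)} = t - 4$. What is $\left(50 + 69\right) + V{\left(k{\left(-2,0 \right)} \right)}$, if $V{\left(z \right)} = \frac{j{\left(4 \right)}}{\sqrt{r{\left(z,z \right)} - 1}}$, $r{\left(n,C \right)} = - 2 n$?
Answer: $119$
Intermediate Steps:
$j{\left(t \right)} = -4 + t$
$k{\left(F,T \right)} = \frac{F + T}{-3 + F}$
$V{\left(z \right)} = 0$ ($V{\left(z \right)} = \frac{-4 + 4}{\sqrt{- 2 z - 1}} = \frac{0}{\sqrt{-1 - 2 z}} = 0$)
$\left(50 + 69\right) + V{\left(k{\left(-2,0 \right)} \right)} = \left(50 + 69\right) + 0 = 119 + 0 = 119$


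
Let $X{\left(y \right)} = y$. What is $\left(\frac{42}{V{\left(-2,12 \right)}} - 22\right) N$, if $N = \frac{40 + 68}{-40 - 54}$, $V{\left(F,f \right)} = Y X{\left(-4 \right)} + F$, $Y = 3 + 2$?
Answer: $\frac{14202}{517} \approx 27.47$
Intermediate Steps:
$Y = 5$
$V{\left(F,f \right)} = -20 + F$ ($V{\left(F,f \right)} = 5 \left(-4\right) + F = -20 + F$)
$N = - \frac{54}{47}$ ($N = \frac{108}{-94} = 108 \left(- \frac{1}{94}\right) = - \frac{54}{47} \approx -1.1489$)
$\left(\frac{42}{V{\left(-2,12 \right)}} - 22\right) N = \left(\frac{42}{-20 - 2} - 22\right) \left(- \frac{54}{47}\right) = \left(\frac{42}{-22} - 22\right) \left(- \frac{54}{47}\right) = \left(42 \left(- \frac{1}{22}\right) - 22\right) \left(- \frac{54}{47}\right) = \left(- \frac{21}{11} - 22\right) \left(- \frac{54}{47}\right) = \left(- \frac{263}{11}\right) \left(- \frac{54}{47}\right) = \frac{14202}{517}$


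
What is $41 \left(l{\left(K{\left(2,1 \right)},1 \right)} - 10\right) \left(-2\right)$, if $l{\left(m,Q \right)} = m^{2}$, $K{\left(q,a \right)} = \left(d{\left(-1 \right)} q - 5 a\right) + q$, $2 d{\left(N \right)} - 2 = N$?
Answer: $492$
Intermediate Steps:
$d{\left(N \right)} = 1 + \frac{N}{2}$
$K{\left(q,a \right)} = - 5 a + \frac{3 q}{2}$ ($K{\left(q,a \right)} = \left(\left(1 + \frac{1}{2} \left(-1\right)\right) q - 5 a\right) + q = \left(\left(1 - \frac{1}{2}\right) q - 5 a\right) + q = \left(\frac{q}{2} - 5 a\right) + q = - 5 a + \frac{3 q}{2}$)
$41 \left(l{\left(K{\left(2,1 \right)},1 \right)} - 10\right) \left(-2\right) = 41 \left(\left(\left(-5\right) 1 + \frac{3}{2} \cdot 2\right)^{2} - 10\right) \left(-2\right) = 41 \left(\left(-5 + 3\right)^{2} - 10\right) \left(-2\right) = 41 \left(\left(-2\right)^{2} - 10\right) \left(-2\right) = 41 \left(4 - 10\right) \left(-2\right) = 41 \left(-6\right) \left(-2\right) = \left(-246\right) \left(-2\right) = 492$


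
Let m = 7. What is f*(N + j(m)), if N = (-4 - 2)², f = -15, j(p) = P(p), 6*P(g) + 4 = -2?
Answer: -525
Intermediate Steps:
P(g) = -1 (P(g) = -⅔ + (⅙)*(-2) = -⅔ - ⅓ = -1)
j(p) = -1
N = 36 (N = (-6)² = 36)
f*(N + j(m)) = -15*(36 - 1) = -15*35 = -525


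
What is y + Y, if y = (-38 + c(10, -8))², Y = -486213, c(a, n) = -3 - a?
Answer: -483612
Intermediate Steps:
y = 2601 (y = (-38 + (-3 - 1*10))² = (-38 + (-3 - 10))² = (-38 - 13)² = (-51)² = 2601)
y + Y = 2601 - 486213 = -483612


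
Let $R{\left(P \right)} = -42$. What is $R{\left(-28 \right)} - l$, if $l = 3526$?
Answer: $-3568$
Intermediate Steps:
$R{\left(-28 \right)} - l = -42 - 3526 = -3568$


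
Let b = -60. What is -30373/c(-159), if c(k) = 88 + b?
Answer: -4339/4 ≈ -1084.8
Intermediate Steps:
c(k) = 28 (c(k) = 88 - 60 = 28)
-30373/c(-159) = -30373/28 = -30373*1/28 = -4339/4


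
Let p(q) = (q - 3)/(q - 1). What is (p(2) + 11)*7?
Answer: 70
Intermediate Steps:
p(q) = (-3 + q)/(-1 + q)
(p(2) + 11)*7 = ((-3 + 2)/(-1 + 2) + 11)*7 = (-1/1 + 11)*7 = (1*(-1) + 11)*7 = (-1 + 11)*7 = 10*7 = 70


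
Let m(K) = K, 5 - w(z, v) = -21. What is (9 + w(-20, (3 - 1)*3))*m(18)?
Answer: 630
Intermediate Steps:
w(z, v) = 26 (w(z, v) = 5 - 1*(-21) = 5 + 21 = 26)
(9 + w(-20, (3 - 1)*3))*m(18) = (9 + 26)*18 = 35*18 = 630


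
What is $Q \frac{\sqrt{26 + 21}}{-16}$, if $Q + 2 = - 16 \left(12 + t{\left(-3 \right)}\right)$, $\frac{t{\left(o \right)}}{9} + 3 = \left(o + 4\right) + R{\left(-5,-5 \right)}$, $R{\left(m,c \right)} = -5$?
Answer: $- \frac{407 \sqrt{47}}{8} \approx -348.78$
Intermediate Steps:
$t{\left(o \right)} = -36 + 9 o$ ($t{\left(o \right)} = -27 + 9 \left(\left(o + 4\right) - 5\right) = -27 + 9 \left(\left(4 + o\right) - 5\right) = -27 + 9 \left(-1 + o\right) = -27 + \left(-9 + 9 o\right) = -36 + 9 o$)
$Q = 814$ ($Q = -2 - 16 \left(12 + \left(-36 + 9 \left(-3\right)\right)\right) = -2 - 16 \left(12 - 63\right) = -2 - -816 = -2 + 816 = 814$)
$Q \frac{\sqrt{26 + 21}}{-16} = 814 \frac{\sqrt{26 + 21}}{-16} = 814 \sqrt{47} \left(- \frac{1}{16}\right) = 814 \left(- \frac{\sqrt{47}}{16}\right) = - \frac{407 \sqrt{47}}{8}$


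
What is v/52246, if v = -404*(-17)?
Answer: 3434/26123 ≈ 0.13145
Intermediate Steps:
v = 6868
v/52246 = 6868/52246 = 6868*(1/52246) = 3434/26123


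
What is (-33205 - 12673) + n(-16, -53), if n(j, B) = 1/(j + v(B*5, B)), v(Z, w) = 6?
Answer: -458781/10 ≈ -45878.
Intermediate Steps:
n(j, B) = 1/(6 + j) (n(j, B) = 1/(j + 6) = 1/(6 + j))
(-33205 - 12673) + n(-16, -53) = (-33205 - 12673) + 1/(6 - 16) = -45878 + 1/(-10) = -45878 - ⅒ = -458781/10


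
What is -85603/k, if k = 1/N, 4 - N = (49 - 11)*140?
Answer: 455065548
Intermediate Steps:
N = -5316 (N = 4 - (49 - 11)*140 = 4 - 38*140 = 4 - 1*5320 = 4 - 5320 = -5316)
k = -1/5316 (k = 1/(-5316) = -1/5316 ≈ -0.00018811)
-85603/k = -85603/(-1/5316) = -85603*(-5316) = 455065548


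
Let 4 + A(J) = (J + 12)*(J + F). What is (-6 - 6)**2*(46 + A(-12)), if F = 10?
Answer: 6048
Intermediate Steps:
A(J) = -4 + (10 + J)*(12 + J) (A(J) = -4 + (J + 12)*(J + 10) = -4 + (12 + J)*(10 + J) = -4 + (10 + J)*(12 + J))
(-6 - 6)**2*(46 + A(-12)) = (-6 - 6)**2*(46 + (116 + (-12)**2 + 22*(-12))) = (-12)**2*(46 + (116 + 144 - 264)) = 144*(46 - 4) = 144*42 = 6048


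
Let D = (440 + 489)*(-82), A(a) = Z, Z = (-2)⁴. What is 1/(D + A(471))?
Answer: -1/76162 ≈ -1.3130e-5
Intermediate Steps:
Z = 16
A(a) = 16
D = -76178 (D = 929*(-82) = -76178)
1/(D + A(471)) = 1/(-76178 + 16) = 1/(-76162) = -1/76162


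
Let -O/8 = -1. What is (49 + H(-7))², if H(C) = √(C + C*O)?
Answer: 2338 + 294*I*√7 ≈ 2338.0 + 777.85*I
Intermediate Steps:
O = 8 (O = -8*(-1) = 8)
H(C) = 3*√C (H(C) = √(C + C*8) = √(C + 8*C) = √(9*C) = 3*√C)
(49 + H(-7))² = (49 + 3*√(-7))² = (49 + 3*(I*√7))² = (49 + 3*I*√7)²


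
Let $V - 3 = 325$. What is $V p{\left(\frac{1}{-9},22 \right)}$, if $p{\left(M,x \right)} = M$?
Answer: $- \frac{328}{9} \approx -36.444$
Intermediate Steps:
$V = 328$ ($V = 3 + 325 = 328$)
$V p{\left(\frac{1}{-9},22 \right)} = \frac{328}{-9} = 328 \left(- \frac{1}{9}\right) = - \frac{328}{9}$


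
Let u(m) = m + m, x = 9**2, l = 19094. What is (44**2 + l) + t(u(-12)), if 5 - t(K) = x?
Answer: 20954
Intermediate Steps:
x = 81
u(m) = 2*m
t(K) = -76 (t(K) = 5 - 1*81 = 5 - 81 = -76)
(44**2 + l) + t(u(-12)) = (44**2 + 19094) - 76 = (1936 + 19094) - 76 = 21030 - 76 = 20954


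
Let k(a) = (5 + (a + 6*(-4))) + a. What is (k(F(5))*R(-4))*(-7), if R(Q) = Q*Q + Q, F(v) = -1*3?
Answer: 2100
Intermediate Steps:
F(v) = -3
R(Q) = Q + Q**2 (R(Q) = Q**2 + Q = Q + Q**2)
k(a) = -19 + 2*a (k(a) = (5 + (a - 24)) + a = (5 + (-24 + a)) + a = (-19 + a) + a = -19 + 2*a)
(k(F(5))*R(-4))*(-7) = ((-19 + 2*(-3))*(-4*(1 - 4)))*(-7) = ((-19 - 6)*(-4*(-3)))*(-7) = -25*12*(-7) = -300*(-7) = 2100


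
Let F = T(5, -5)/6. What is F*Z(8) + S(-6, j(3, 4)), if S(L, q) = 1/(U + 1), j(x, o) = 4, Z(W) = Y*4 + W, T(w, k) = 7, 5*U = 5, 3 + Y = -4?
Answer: -137/6 ≈ -22.833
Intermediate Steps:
Y = -7 (Y = -3 - 4 = -7)
U = 1 (U = (⅕)*5 = 1)
Z(W) = -28 + W (Z(W) = -7*4 + W = -28 + W)
S(L, q) = ½ (S(L, q) = 1/(1 + 1) = 1/2 = ½)
F = 7/6 ≈ 1.1667
F*Z(8) + S(-6, j(3, 4)) = 7*(-28 + 8)/6 + ½ = (7/6)*(-20) + ½ = -70/3 + ½ = -137/6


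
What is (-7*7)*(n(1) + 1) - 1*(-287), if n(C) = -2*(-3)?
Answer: -56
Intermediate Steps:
n(C) = 6
(-7*7)*(n(1) + 1) - 1*(-287) = (-7*7)*(6 + 1) - 1*(-287) = -49*7 + 287 = -343 + 287 = -56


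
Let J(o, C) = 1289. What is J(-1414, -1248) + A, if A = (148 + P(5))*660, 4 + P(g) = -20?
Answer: 83129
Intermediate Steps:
P(g) = -24 (P(g) = -4 - 20 = -24)
A = 81840 (A = (148 - 24)*660 = 124*660 = 81840)
J(-1414, -1248) + A = 1289 + 81840 = 83129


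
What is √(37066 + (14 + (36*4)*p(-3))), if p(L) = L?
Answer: 6*√1018 ≈ 191.44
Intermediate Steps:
√(37066 + (14 + (36*4)*p(-3))) = √(37066 + (14 + (36*4)*(-3))) = √(37066 + (14 + 144*(-3))) = √(37066 + (14 - 432)) = √(37066 - 418) = √36648 = 6*√1018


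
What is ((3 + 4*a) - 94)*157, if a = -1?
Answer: -14915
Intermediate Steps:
((3 + 4*a) - 94)*157 = ((3 + 4*(-1)) - 94)*157 = ((3 - 4) - 94)*157 = (-1 - 94)*157 = -95*157 = -14915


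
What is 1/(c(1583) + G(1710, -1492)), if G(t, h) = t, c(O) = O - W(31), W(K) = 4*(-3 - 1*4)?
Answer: 1/3321 ≈ 0.00030111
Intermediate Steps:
W(K) = -28 (W(K) = 4*(-3 - 4) = 4*(-7) = -28)
c(O) = 28 + O (c(O) = O - 1*(-28) = O + 28 = 28 + O)
1/(c(1583) + G(1710, -1492)) = 1/((28 + 1583) + 1710) = 1/(1611 + 1710) = 1/3321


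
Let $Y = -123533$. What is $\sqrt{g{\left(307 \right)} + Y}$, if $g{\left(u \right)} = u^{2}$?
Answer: $2 i \sqrt{7321} \approx 171.13 i$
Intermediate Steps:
$\sqrt{g{\left(307 \right)} + Y} = \sqrt{307^{2} - 123533} = \sqrt{94249 - 123533} = \sqrt{-29284} = 2 i \sqrt{7321}$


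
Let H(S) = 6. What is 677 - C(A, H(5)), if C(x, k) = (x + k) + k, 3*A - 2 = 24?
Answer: 1969/3 ≈ 656.33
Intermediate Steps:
A = 26/3 (A = 2/3 + (1/3)*24 = 2/3 + 8 = 26/3 ≈ 8.6667)
C(x, k) = x + 2*k (C(x, k) = (k + x) + k = x + 2*k)
677 - C(A, H(5)) = 677 - (26/3 + 2*6) = 677 - (26/3 + 12) = 677 - 1*62/3 = 677 - 62/3 = 1969/3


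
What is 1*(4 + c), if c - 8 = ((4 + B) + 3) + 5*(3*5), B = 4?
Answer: 98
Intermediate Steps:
c = 94 (c = 8 + (((4 + 4) + 3) + 5*(3*5)) = 8 + ((8 + 3) + 5*15) = 8 + (11 + 75) = 8 + 86 = 94)
1*(4 + c) = 1*(4 + 94) = 1*98 = 98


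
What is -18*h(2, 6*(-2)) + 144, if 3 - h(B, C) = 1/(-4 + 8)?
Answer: 189/2 ≈ 94.500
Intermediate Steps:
h(B, C) = 11/4 (h(B, C) = 3 - 1/(-4 + 8) = 3 - 1/4 = 11/4)
-18*h(2, 6*(-2)) + 144 = -18*11/4 + 144 = -99/2 + 144 = 189/2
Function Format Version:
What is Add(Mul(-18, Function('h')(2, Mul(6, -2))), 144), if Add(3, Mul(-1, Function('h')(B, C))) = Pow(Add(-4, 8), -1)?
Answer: Rational(189, 2) ≈ 94.500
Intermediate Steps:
Function('h')(B, C) = Rational(11, 4) (Function('h')(B, C) = Add(3, Mul(-1, Pow(Add(-4, 8), -1))) = Add(3, Mul(-1, Pow(4, -1))) = Add(3, Mul(-1, Rational(1, 4))) = Add(3, Rational(-1, 4)) = Rational(11, 4))
Add(Mul(-18, Function('h')(2, Mul(6, -2))), 144) = Add(Mul(-18, Rational(11, 4)), 144) = Add(Rational(-99, 2), 144) = Rational(189, 2)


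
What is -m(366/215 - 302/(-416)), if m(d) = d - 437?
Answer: 19434047/44720 ≈ 434.57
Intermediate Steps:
m(d) = -437 + d
-m(366/215 - 302/(-416)) = -(-437 + (366/215 - 302/(-416))) = -(-437 + (366*(1/215) - 302*(-1/416))) = -(-437 + (366/215 + 151/208)) = -(-437 + 108593/44720) = -1*(-19434047/44720) = 19434047/44720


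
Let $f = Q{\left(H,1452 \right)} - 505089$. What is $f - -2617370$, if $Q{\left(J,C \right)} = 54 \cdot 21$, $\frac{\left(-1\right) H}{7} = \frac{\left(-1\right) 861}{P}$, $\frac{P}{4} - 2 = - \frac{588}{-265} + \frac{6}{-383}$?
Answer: $2113415$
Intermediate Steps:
$P = \frac{1706416}{101495}$ ($P = 8 + 4 \left(- \frac{588}{-265} + \frac{6}{-383}\right) = 8 + 4 \left(\left(-588\right) \left(- \frac{1}{265}\right) + 6 \left(- \frac{1}{383}\right)\right) = 8 + 4 \left(\frac{588}{265} - \frac{6}{383}\right) = 8 + 4 \cdot \frac{223614}{101495} = 8 + \frac{894456}{101495} = \frac{1706416}{101495} \approx 16.813$)
$H = \frac{611710365}{1706416}$ ($H = - 7 \frac{\left(-1\right) 861}{\frac{1706416}{101495}} = - 7 \left(\left(-861\right) \frac{101495}{1706416}\right) = \left(-7\right) \left(- \frac{87387195}{1706416}\right) = \frac{611710365}{1706416} \approx 358.48$)
$Q{\left(J,C \right)} = 1134$
$f = -503955$ ($f = 1134 - 505089 = -503955$)
$f - -2617370 = -503955 - -2617370 = -503955 + 2617370 = 2113415$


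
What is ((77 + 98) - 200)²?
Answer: 625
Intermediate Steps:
((77 + 98) - 200)² = (175 - 200)² = (-25)² = 625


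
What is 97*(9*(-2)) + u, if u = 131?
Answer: -1615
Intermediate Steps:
97*(9*(-2)) + u = 97*(9*(-2)) + 131 = 97*(-18) + 131 = -1746 + 131 = -1615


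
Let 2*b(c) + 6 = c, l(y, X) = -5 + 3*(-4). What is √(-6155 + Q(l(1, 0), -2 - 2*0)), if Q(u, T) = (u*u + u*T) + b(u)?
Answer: I*√23374/2 ≈ 76.443*I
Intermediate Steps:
l(y, X) = -17 (l(y, X) = -5 - 12 = -17)
b(c) = -3 + c/2
Q(u, T) = -3 + u² + u/2 + T*u (Q(u, T) = (u*u + u*T) + (-3 + u/2) = (u² + T*u) + (-3 + u/2) = -3 + u² + u/2 + T*u)
√(-6155 + Q(l(1, 0), -2 - 2*0)) = √(-6155 + (-3 + (-17)² + (½)*(-17) + (-2 - 2*0)*(-17))) = √(-6155 + (-3 + 289 - 17/2 + (-2 + 0)*(-17))) = √(-6155 + (-3 + 289 - 17/2 - 2*(-17))) = √(-6155 + (-3 + 289 - 17/2 + 34)) = √(-6155 + 623/2) = √(-11687/2) = I*√23374/2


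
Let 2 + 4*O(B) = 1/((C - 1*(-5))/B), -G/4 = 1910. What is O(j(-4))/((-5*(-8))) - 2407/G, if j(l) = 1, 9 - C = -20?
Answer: 62911/207808 ≈ 0.30274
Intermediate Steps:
G = -7640 (G = -4*1910 = -7640)
C = 29 (C = 9 - 1*(-20) = 9 + 20 = 29)
O(B) = -½ + B/136 (O(B) = -½ + 1/(4*(((29 - 1*(-5))/B))) = -½ + 1/(4*(((29 + 5)/B))) = -½ + 1/(4*((34/B))) = -½ + (B/34)/4 = -½ + B/136)
O(j(-4))/((-5*(-8))) - 2407/G = (-½ + (1/136)*1)/((-5*(-8))) - 2407/(-7640) = (-½ + 1/136)/40 - 2407*(-1/7640) = -67/136*1/40 + 2407/7640 = -67/5440 + 2407/7640 = 62911/207808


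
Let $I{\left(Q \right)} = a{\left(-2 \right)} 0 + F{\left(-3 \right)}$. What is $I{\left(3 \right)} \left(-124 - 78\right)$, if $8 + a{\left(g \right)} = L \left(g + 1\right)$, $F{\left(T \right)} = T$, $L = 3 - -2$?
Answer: $606$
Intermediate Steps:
$L = 5$ ($L = 3 + 2 = 5$)
$a{\left(g \right)} = -3 + 5 g$ ($a{\left(g \right)} = -8 + 5 \left(g + 1\right) = -8 + 5 \left(1 + g\right) = -8 + \left(5 + 5 g\right) = -3 + 5 g$)
$I{\left(Q \right)} = -3$ ($I{\left(Q \right)} = \left(-3 + 5 \left(-2\right)\right) 0 - 3 = \left(-3 - 10\right) 0 - 3 = \left(-13\right) 0 - 3 = 0 - 3 = -3$)
$I{\left(3 \right)} \left(-124 - 78\right) = - 3 \left(-124 - 78\right) = \left(-3\right) \left(-202\right) = 606$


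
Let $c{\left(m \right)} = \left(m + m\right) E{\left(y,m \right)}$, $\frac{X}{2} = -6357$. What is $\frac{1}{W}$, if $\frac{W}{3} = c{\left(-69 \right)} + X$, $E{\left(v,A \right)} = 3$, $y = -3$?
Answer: $- \frac{1}{39384} \approx -2.5391 \cdot 10^{-5}$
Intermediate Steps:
$X = -12714$ ($X = 2 \left(-6357\right) = -12714$)
$c{\left(m \right)} = 6 m$ ($c{\left(m \right)} = \left(m + m\right) 3 = 2 m 3 = 6 m$)
$W = -39384$ ($W = 3 \left(6 \left(-69\right) - 12714\right) = 3 \left(-414 - 12714\right) = 3 \left(-13128\right) = -39384$)
$\frac{1}{W} = \frac{1}{-39384} = - \frac{1}{39384}$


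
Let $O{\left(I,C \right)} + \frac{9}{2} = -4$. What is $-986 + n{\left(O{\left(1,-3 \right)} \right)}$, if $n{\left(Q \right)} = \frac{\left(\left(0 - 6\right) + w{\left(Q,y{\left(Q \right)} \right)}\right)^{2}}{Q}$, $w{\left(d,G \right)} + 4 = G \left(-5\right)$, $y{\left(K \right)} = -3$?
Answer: $- \frac{16812}{17} \approx -988.94$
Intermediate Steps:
$O{\left(I,C \right)} = - \frac{17}{2}$ ($O{\left(I,C \right)} = - \frac{9}{2} - 4 = - \frac{17}{2}$)
$w{\left(d,G \right)} = -4 - 5 G$ ($w{\left(d,G \right)} = -4 + G \left(-5\right) = -4 - 5 G$)
$n{\left(Q \right)} = \frac{25}{Q}$ ($n{\left(Q \right)} = \frac{\left(\left(0 - 6\right) - -11\right)^{2}}{Q} = \frac{\left(\left(0 - 6\right) + \left(-4 + 15\right)\right)^{2}}{Q} = \frac{\left(-6 + 11\right)^{2}}{Q} = \frac{5^{2}}{Q} = \frac{25}{Q}$)
$-986 + n{\left(O{\left(1,-3 \right)} \right)} = -986 + \frac{25}{- \frac{17}{2}} = -986 + 25 \left(- \frac{2}{17}\right) = -986 - \frac{50}{17} = - \frac{16812}{17}$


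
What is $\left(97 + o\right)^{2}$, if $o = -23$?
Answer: $5476$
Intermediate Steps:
$\left(97 + o\right)^{2} = \left(97 - 23\right)^{2} = 74^{2} = 5476$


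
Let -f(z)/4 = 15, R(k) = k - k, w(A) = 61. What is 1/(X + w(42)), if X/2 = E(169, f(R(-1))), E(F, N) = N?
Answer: -1/59 ≈ -0.016949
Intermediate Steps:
R(k) = 0
f(z) = -60 (f(z) = -4*15 = -60)
X = -120 (X = 2*(-60) = -120)
1/(X + w(42)) = 1/(-120 + 61) = 1/(-59) = -1/59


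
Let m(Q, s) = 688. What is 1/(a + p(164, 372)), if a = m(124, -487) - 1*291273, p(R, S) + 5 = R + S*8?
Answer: -1/287450 ≈ -3.4789e-6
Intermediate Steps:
p(R, S) = -5 + R + 8*S (p(R, S) = -5 + (R + S*8) = -5 + (R + 8*S) = -5 + R + 8*S)
a = -290585 (a = 688 - 1*291273 = 688 - 291273 = -290585)
1/(a + p(164, 372)) = 1/(-290585 + (-5 + 164 + 8*372)) = 1/(-290585 + (-5 + 164 + 2976)) = 1/(-290585 + 3135) = 1/(-287450) = -1/287450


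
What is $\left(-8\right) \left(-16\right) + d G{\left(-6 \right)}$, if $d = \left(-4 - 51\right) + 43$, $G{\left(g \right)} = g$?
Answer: $200$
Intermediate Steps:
$d = -12$ ($d = -55 + 43 = -12$)
$\left(-8\right) \left(-16\right) + d G{\left(-6 \right)} = \left(-8\right) \left(-16\right) - -72 = 128 + 72 = 200$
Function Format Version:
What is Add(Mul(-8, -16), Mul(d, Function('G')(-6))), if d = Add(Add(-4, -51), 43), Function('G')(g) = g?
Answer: 200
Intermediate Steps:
d = -12 (d = Add(-55, 43) = -12)
Add(Mul(-8, -16), Mul(d, Function('G')(-6))) = Add(Mul(-8, -16), Mul(-12, -6)) = Add(128, 72) = 200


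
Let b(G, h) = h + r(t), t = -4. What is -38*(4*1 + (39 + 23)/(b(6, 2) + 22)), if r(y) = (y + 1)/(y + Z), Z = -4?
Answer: -48488/195 ≈ -248.66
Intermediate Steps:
r(y) = (1 + y)/(-4 + y) (r(y) = (y + 1)/(y - 4) = (1 + y)/(-4 + y))
b(G, h) = 3/8 + h (b(G, h) = h + (1 - 4)/(-4 - 4) = h - 3/(-8) = h - ⅛*(-3) = h + 3/8 = 3/8 + h)
-38*(4*1 + (39 + 23)/(b(6, 2) + 22)) = -38*(4*1 + (39 + 23)/((3/8 + 2) + 22)) = -38*(4 + 62/(19/8 + 22)) = -38*(4 + 62/(195/8)) = -38*(4 + 62*(8/195)) = -38*(4 + 496/195) = -38*1276/195 = -48488/195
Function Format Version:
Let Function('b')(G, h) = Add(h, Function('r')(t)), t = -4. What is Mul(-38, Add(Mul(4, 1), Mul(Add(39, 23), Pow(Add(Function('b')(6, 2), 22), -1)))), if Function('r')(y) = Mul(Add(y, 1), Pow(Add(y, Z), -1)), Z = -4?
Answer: Rational(-48488, 195) ≈ -248.66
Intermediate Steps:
Function('r')(y) = Mul(Pow(Add(-4, y), -1), Add(1, y)) (Function('r')(y) = Mul(Add(y, 1), Pow(Add(y, -4), -1)) = Mul(Add(1, y), Pow(Add(-4, y), -1)) = Mul(Pow(Add(-4, y), -1), Add(1, y)))
Function('b')(G, h) = Add(Rational(3, 8), h) (Function('b')(G, h) = Add(h, Mul(Pow(Add(-4, -4), -1), Add(1, -4))) = Add(h, Mul(Pow(-8, -1), -3)) = Add(h, Mul(Rational(-1, 8), -3)) = Add(h, Rational(3, 8)) = Add(Rational(3, 8), h))
Mul(-38, Add(Mul(4, 1), Mul(Add(39, 23), Pow(Add(Function('b')(6, 2), 22), -1)))) = Mul(-38, Add(Mul(4, 1), Mul(Add(39, 23), Pow(Add(Add(Rational(3, 8), 2), 22), -1)))) = Mul(-38, Add(4, Mul(62, Pow(Add(Rational(19, 8), 22), -1)))) = Mul(-38, Add(4, Mul(62, Pow(Rational(195, 8), -1)))) = Mul(-38, Add(4, Mul(62, Rational(8, 195)))) = Mul(-38, Add(4, Rational(496, 195))) = Mul(-38, Rational(1276, 195)) = Rational(-48488, 195)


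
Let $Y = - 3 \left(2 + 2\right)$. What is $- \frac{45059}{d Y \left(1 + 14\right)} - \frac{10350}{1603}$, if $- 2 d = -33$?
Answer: $\frac{41490077}{4760910} \approx 8.7147$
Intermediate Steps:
$Y = -12$ ($Y = \left(-3\right) 4 = -12$)
$d = \frac{33}{2}$ ($d = \left(- \frac{1}{2}\right) \left(-33\right) = \frac{33}{2} \approx 16.5$)
$- \frac{45059}{d Y \left(1 + 14\right)} - \frac{10350}{1603} = - \frac{45059}{\frac{33}{2} \left(-12\right) \left(1 + 14\right)} - \frac{10350}{1603} = - \frac{45059}{\left(-198\right) 15} - \frac{10350}{1603} = - \frac{45059}{-2970} - \frac{10350}{1603} = \left(-45059\right) \left(- \frac{1}{2970}\right) - \frac{10350}{1603} = \frac{45059}{2970} - \frac{10350}{1603} = \frac{41490077}{4760910}$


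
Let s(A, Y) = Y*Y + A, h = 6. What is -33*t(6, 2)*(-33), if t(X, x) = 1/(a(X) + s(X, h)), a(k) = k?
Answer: 363/16 ≈ 22.688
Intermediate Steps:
s(A, Y) = A + Y² (s(A, Y) = Y² + A = A + Y²)
t(X, x) = 1/(36 + 2*X) (t(X, x) = 1/(X + (X + 6²)) = 1/(X + (X + 36)) = 1/(X + (36 + X)) = 1/(36 + 2*X))
-33*t(6, 2)*(-33) = -33/(2*(18 + 6))*(-33) = -33/(2*24)*(-33) = -33*1/48*(-33) = -11/16*(-33) = 363/16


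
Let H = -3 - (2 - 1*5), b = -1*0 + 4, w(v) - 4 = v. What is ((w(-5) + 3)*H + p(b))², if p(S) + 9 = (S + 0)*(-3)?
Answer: 441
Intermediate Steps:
w(v) = 4 + v
b = 4 (b = 0 + 4 = 4)
H = 0 (H = -3 - (2 - 5) = -3 - 1*(-3) = -3 + 3 = 0)
p(S) = -9 - 3*S (p(S) = -9 + (S + 0)*(-3) = -9 + S*(-3) = -9 - 3*S)
((w(-5) + 3)*H + p(b))² = (((4 - 5) + 3)*0 + (-9 - 3*4))² = ((-1 + 3)*0 + (-9 - 12))² = (2*0 - 21)² = (0 - 21)² = (-21)² = 441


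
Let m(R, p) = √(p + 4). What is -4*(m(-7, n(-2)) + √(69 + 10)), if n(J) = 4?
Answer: -8*√2 - 4*√79 ≈ -46.866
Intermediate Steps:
m(R, p) = √(4 + p)
-4*(m(-7, n(-2)) + √(69 + 10)) = -4*(√(4 + 4) + √(69 + 10)) = -4*(√8 + √79) = -4*(2*√2 + √79) = -4*(√79 + 2*√2) = -8*√2 - 4*√79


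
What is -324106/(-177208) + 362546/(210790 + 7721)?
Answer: 67533388867/19360948644 ≈ 3.4881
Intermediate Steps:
-324106/(-177208) + 362546/(210790 + 7721) = -324106*(-1/177208) + 362546/218511 = 162053/88604 + 362546*(1/218511) = 162053/88604 + 362546/218511 = 67533388867/19360948644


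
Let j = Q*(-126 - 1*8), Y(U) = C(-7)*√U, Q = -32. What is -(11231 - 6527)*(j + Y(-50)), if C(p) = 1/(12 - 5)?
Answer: -20170752 - 3360*I*√2 ≈ -2.0171e+7 - 4751.8*I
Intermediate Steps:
C(p) = ⅐ (C(p) = 1/7 = ⅐)
Y(U) = √U/7
j = 4288 (j = -32*(-126 - 1*8) = -32*(-126 - 8) = -32*(-134) = 4288)
-(11231 - 6527)*(j + Y(-50)) = -(11231 - 6527)*(4288 + √(-50)/7) = -4704*(4288 + (5*I*√2)/7) = -4704*(4288 + 5*I*√2/7) = -(20170752 + 3360*I*√2) = -20170752 - 3360*I*√2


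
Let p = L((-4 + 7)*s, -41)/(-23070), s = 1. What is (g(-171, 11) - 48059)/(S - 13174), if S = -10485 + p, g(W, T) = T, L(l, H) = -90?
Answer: 4618614/2274221 ≈ 2.0309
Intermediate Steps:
p = 3/769 (p = -90/(-23070) = -90*(-1/23070) = 3/769 ≈ 0.0039012)
S = -8062962/769 (S = -10485 + 3/769 = -8062962/769 ≈ -10485.)
(g(-171, 11) - 48059)/(S - 13174) = (11 - 48059)/(-8062962/769 - 13174) = -48048/(-18193768/769) = -48048*(-769/18193768) = 4618614/2274221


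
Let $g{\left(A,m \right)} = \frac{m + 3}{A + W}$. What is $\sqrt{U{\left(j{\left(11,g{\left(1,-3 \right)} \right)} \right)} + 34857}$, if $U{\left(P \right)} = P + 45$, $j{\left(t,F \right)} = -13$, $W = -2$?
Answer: $\sqrt{34889} \approx 186.79$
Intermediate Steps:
$g{\left(A,m \right)} = \frac{3 + m}{-2 + A}$ ($g{\left(A,m \right)} = \frac{m + 3}{A - 2} = \frac{3 + m}{-2 + A}$)
$U{\left(P \right)} = 45 + P$
$\sqrt{U{\left(j{\left(11,g{\left(1,-3 \right)} \right)} \right)} + 34857} = \sqrt{\left(45 - 13\right) + 34857} = \sqrt{32 + 34857} = \sqrt{34889}$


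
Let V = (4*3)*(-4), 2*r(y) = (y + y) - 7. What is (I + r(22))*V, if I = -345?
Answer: 15672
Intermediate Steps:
r(y) = -7/2 + y (r(y) = ((y + y) - 7)/2 = (2*y - 7)/2 = (-7 + 2*y)/2 = -7/2 + y)
V = -48 (V = 12*(-4) = -48)
(I + r(22))*V = (-345 + (-7/2 + 22))*(-48) = (-345 + 37/2)*(-48) = -653/2*(-48) = 15672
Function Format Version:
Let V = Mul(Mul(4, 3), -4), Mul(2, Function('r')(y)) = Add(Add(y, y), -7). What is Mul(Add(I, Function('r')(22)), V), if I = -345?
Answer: 15672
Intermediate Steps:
Function('r')(y) = Add(Rational(-7, 2), y) (Function('r')(y) = Mul(Rational(1, 2), Add(Add(y, y), -7)) = Mul(Rational(1, 2), Add(Mul(2, y), -7)) = Mul(Rational(1, 2), Add(-7, Mul(2, y))) = Add(Rational(-7, 2), y))
V = -48 (V = Mul(12, -4) = -48)
Mul(Add(I, Function('r')(22)), V) = Mul(Add(-345, Add(Rational(-7, 2), 22)), -48) = Mul(Add(-345, Rational(37, 2)), -48) = Mul(Rational(-653, 2), -48) = 15672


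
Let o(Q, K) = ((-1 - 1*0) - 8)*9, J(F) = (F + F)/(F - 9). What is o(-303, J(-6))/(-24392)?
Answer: 81/24392 ≈ 0.0033208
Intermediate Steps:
J(F) = 2*F/(-9 + F) (J(F) = (2*F)/(-9 + F) = 2*F/(-9 + F))
o(Q, K) = -81 (o(Q, K) = ((-1 + 0) - 8)*9 = (-1 - 8)*9 = -9*9 = -81)
o(-303, J(-6))/(-24392) = -81/(-24392) = -81*(-1/24392) = 81/24392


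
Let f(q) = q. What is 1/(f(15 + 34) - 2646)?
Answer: -1/2597 ≈ -0.00038506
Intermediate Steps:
1/(f(15 + 34) - 2646) = 1/((15 + 34) - 2646) = 1/(49 - 2646) = 1/(-2597) = -1/2597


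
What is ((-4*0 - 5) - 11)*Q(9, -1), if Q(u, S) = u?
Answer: -144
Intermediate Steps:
((-4*0 - 5) - 11)*Q(9, -1) = ((-4*0 - 5) - 11)*9 = ((0 - 5) - 11)*9 = (-5 - 11)*9 = -16*9 = -144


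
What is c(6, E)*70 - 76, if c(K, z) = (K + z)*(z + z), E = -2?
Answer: -1196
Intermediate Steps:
c(K, z) = 2*z*(K + z) (c(K, z) = (K + z)*(2*z) = 2*z*(K + z))
c(6, E)*70 - 76 = (2*(-2)*(6 - 2))*70 - 76 = (2*(-2)*4)*70 - 76 = -16*70 - 76 = -1120 - 76 = -1196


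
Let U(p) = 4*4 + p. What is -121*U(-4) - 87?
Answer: -1539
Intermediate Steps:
U(p) = 16 + p
-121*U(-4) - 87 = -121*(16 - 4) - 87 = -121*12 - 87 = -1452 - 87 = -1539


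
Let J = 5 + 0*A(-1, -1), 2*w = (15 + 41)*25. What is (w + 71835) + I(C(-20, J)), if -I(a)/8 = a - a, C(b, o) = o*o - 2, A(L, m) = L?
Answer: 72535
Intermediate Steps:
w = 700 (w = ((15 + 41)*25)/2 = (56*25)/2 = (½)*1400 = 700)
J = 5 (J = 5 + 0*(-1) = 5 + 0 = 5)
C(b, o) = -2 + o² (C(b, o) = o² - 2 = -2 + o²)
I(a) = 0 (I(a) = -8*(a - a) = -8*0 = 0)
(w + 71835) + I(C(-20, J)) = (700 + 71835) + 0 = 72535 + 0 = 72535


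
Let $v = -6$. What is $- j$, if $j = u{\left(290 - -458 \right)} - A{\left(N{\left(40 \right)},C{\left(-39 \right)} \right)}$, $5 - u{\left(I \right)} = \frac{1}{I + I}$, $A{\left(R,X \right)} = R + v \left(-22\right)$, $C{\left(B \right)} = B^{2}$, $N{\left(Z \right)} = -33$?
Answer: $\frac{140625}{1496} \approx 94.001$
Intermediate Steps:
$A{\left(R,X \right)} = 132 + R$ ($A{\left(R,X \right)} = R - -132 = R + 132 = 132 + R$)
$u{\left(I \right)} = 5 - \frac{1}{2 I}$ ($u{\left(I \right)} = 5 - \frac{1}{I + I} = 5 - \frac{1}{2 I}$)
$j = - \frac{140625}{1496}$ ($j = \left(5 - \frac{1}{2 \left(290 - -458\right)}\right) - \left(132 - 33\right) = \left(5 - \frac{1}{2 \left(290 + 458\right)}\right) - 99 = \left(5 - \frac{1}{2 \cdot 748}\right) - 99 = \left(5 - \frac{1}{1496}\right) - 99 = \frac{7479}{1496} - 99 = - \frac{140625}{1496} \approx -94.001$)
$- j = \left(-1\right) \left(- \frac{140625}{1496}\right) = \frac{140625}{1496}$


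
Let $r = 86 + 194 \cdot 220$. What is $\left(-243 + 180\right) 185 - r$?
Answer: $-54421$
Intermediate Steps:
$r = 42766$ ($r = 86 + 42680 = 42766$)
$\left(-243 + 180\right) 185 - r = \left(-243 + 180\right) 185 - 42766 = \left(-63\right) 185 - 42766 = -11655 - 42766 = -54421$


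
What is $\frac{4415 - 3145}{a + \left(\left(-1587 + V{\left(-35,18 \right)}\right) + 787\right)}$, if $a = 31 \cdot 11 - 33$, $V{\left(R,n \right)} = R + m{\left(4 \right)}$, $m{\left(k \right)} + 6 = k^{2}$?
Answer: $- \frac{1270}{517} \approx -2.4565$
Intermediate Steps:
$m{\left(k \right)} = -6 + k^{2}$
$V{\left(R,n \right)} = 10 + R$ ($V{\left(R,n \right)} = R - \left(6 - 4^{2}\right) = R + \left(-6 + 16\right) = R + 10 = 10 + R$)
$a = 308$ ($a = 341 - 33 = 308$)
$\frac{4415 - 3145}{a + \left(\left(-1587 + V{\left(-35,18 \right)}\right) + 787\right)} = \frac{4415 - 3145}{308 + \left(\left(-1587 + \left(10 - 35\right)\right) + 787\right)} = \frac{1270}{308 + \left(\left(-1587 - 25\right) + 787\right)} = \frac{1270}{308 + \left(-1612 + 787\right)} = \frac{1270}{308 - 825} = \frac{1270}{-517} = 1270 \left(- \frac{1}{517}\right) = - \frac{1270}{517}$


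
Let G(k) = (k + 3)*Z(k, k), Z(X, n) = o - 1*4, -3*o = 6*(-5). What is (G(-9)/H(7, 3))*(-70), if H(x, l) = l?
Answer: 840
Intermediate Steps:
o = 10 (o = -2*(-5) = -⅓*(-30) = 10)
Z(X, n) = 6 (Z(X, n) = 10 - 1*4 = 10 - 4 = 6)
G(k) = 18 + 6*k (G(k) = (k + 3)*6 = (3 + k)*6 = 18 + 6*k)
(G(-9)/H(7, 3))*(-70) = ((18 + 6*(-9))/3)*(-70) = ((18 - 54)*(⅓))*(-70) = -36*⅓*(-70) = -12*(-70) = 840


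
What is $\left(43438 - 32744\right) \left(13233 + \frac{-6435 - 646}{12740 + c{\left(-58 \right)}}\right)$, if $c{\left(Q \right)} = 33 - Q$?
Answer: $\frac{1815686586148}{12831} \approx 1.4151 \cdot 10^{8}$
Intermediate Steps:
$\left(43438 - 32744\right) \left(13233 + \frac{-6435 - 646}{12740 + c{\left(-58 \right)}}\right) = \left(43438 - 32744\right) \left(13233 + \frac{-6435 - 646}{12740 + \left(33 - -58\right)}\right) = 10694 \left(13233 - \frac{7081}{12740 + \left(33 + 58\right)}\right) = 10694 \left(13233 - \frac{7081}{12740 + 91}\right) = 10694 \left(13233 - \frac{7081}{12831}\right) = 10694 \cdot \frac{169785542}{12831} = \frac{1815686586148}{12831}$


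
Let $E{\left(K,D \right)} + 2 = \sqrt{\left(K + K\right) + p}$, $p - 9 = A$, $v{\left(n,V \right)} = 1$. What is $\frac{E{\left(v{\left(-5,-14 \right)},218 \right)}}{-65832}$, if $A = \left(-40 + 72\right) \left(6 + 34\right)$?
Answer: $\frac{1}{32916} - \frac{\sqrt{1291}}{65832} \approx -0.00051541$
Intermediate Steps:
$A = 1280$ ($A = 32 \cdot 40 = 1280$)
$p = 1289$ ($p = 9 + 1280 = 1289$)
$E{\left(K,D \right)} = -2 + \sqrt{1289 + 2 K}$ ($E{\left(K,D \right)} = -2 + \sqrt{\left(K + K\right) + 1289} = -2 + \sqrt{2 K + 1289} = -2 + \sqrt{1289 + 2 K}$)
$\frac{E{\left(v{\left(-5,-14 \right)},218 \right)}}{-65832} = \frac{-2 + \sqrt{1289 + 2 \cdot 1}}{-65832} = \left(-2 + \sqrt{1289 + 2}\right) \left(- \frac{1}{65832}\right) = \left(-2 + \sqrt{1291}\right) \left(- \frac{1}{65832}\right) = \frac{1}{32916} - \frac{\sqrt{1291}}{65832}$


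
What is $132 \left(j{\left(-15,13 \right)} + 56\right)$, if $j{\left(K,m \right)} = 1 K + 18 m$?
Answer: $36300$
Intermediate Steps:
$j{\left(K,m \right)} = K + 18 m$
$132 \left(j{\left(-15,13 \right)} + 56\right) = 132 \left(\left(-15 + 18 \cdot 13\right) + 56\right) = 132 \left(\left(-15 + 234\right) + 56\right) = 132 \left(219 + 56\right) = 132 \cdot 275 = 36300$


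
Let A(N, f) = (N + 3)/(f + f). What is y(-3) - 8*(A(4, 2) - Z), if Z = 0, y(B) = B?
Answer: -17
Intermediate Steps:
A(N, f) = (3 + N)/(2*f) (A(N, f) = (3 + N)/((2*f)) = (3 + N)*(1/(2*f)) = (3 + N)/(2*f))
y(-3) - 8*(A(4, 2) - Z) = -3 - 8*((½)*(3 + 4)/2 - 1*0) = -3 - 8*((½)*(½)*7 + 0) = -3 - 8*(7/4 + 0) = -3 - 8*7/4 = -3 - 14 = -17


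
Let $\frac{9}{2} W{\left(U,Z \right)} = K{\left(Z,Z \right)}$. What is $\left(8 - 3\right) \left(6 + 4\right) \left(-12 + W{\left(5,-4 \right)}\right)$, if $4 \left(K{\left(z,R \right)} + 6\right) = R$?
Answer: $- \frac{6100}{9} \approx -677.78$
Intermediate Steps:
$K{\left(z,R \right)} = -6 + \frac{R}{4}$
$W{\left(U,Z \right)} = - \frac{4}{3} + \frac{Z}{18}$ ($W{\left(U,Z \right)} = \frac{2 \left(-6 + \frac{Z}{4}\right)}{9} = - \frac{4}{3} + \frac{Z}{18}$)
$\left(8 - 3\right) \left(6 + 4\right) \left(-12 + W{\left(5,-4 \right)}\right) = \left(8 - 3\right) \left(6 + 4\right) \left(-12 + \left(- \frac{4}{3} + \frac{1}{18} \left(-4\right)\right)\right) = 5 \cdot 10 \left(-12 - \frac{14}{9}\right) = 50 \left(-12 - \frac{14}{9}\right) = 50 \left(- \frac{122}{9}\right) = - \frac{6100}{9}$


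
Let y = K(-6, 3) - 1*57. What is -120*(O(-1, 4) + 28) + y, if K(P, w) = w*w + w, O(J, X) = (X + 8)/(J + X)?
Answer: -3885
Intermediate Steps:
O(J, X) = (8 + X)/(J + X)
K(P, w) = w + w**2 (K(P, w) = w**2 + w = w + w**2)
y = -45 (y = 3*(1 + 3) - 1*57 = 3*4 - 57 = 12 - 57 = -45)
-120*(O(-1, 4) + 28) + y = -120*((8 + 4)/(-1 + 4) + 28) - 45 = -120*(12/3 + 28) - 45 = -120*((1/3)*12 + 28) - 45 = -120*(4 + 28) - 45 = -120*32 - 45 = -3840 - 45 = -3885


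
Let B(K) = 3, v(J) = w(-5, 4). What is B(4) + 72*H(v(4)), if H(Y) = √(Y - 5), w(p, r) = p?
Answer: 3 + 72*I*√10 ≈ 3.0 + 227.68*I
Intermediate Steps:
v(J) = -5
H(Y) = √(-5 + Y)
B(4) + 72*H(v(4)) = 3 + 72*√(-5 - 5) = 3 + 72*√(-10) = 3 + 72*(I*√10) = 3 + 72*I*√10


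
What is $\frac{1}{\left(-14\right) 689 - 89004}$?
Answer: $- \frac{1}{98650} \approx -1.0137 \cdot 10^{-5}$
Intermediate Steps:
$\frac{1}{\left(-14\right) 689 - 89004} = \frac{1}{-9646 - 89004} = \frac{1}{-98650} = - \frac{1}{98650}$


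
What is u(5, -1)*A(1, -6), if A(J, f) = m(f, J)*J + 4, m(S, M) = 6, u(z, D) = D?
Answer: -10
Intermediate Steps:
A(J, f) = 4 + 6*J (A(J, f) = 6*J + 4 = 4 + 6*J)
u(5, -1)*A(1, -6) = -(4 + 6*1) = -(4 + 6) = -1*10 = -10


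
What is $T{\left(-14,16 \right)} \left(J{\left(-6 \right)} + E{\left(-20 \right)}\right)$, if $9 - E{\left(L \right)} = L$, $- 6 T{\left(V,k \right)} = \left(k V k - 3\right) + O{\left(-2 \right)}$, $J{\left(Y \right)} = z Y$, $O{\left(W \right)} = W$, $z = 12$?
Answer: $- \frac{154327}{6} \approx -25721.0$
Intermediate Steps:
$J{\left(Y \right)} = 12 Y$
$T{\left(V,k \right)} = \frac{5}{6} - \frac{V k^{2}}{6}$ ($T{\left(V,k \right)} = - \frac{\left(k V k - 3\right) - 2}{6} = - \frac{\left(V k k - 3\right) - 2}{6} = - \frac{\left(V k^{2} - 3\right) - 2}{6} = - \frac{\left(-3 + V k^{2}\right) - 2}{6} = - \frac{-5 + V k^{2}}{6} = \frac{5}{6} - \frac{V k^{2}}{6}$)
$E{\left(L \right)} = 9 - L$
$T{\left(-14,16 \right)} \left(J{\left(-6 \right)} + E{\left(-20 \right)}\right) = \left(\frac{5}{6} - - \frac{7 \cdot 16^{2}}{3}\right) \left(12 \left(-6\right) + \left(9 - -20\right)\right) = \left(\frac{5}{6} - \left(- \frac{7}{3}\right) 256\right) \left(-72 + \left(9 + 20\right)\right) = \left(\frac{5}{6} + \frac{1792}{3}\right) \left(-72 + 29\right) = \frac{3589}{6} \left(-43\right) = - \frac{154327}{6}$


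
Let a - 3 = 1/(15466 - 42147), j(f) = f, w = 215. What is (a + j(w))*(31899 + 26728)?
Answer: 341001424539/26681 ≈ 1.2781e+7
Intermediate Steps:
a = 80042/26681 (a = 3 + 1/(15466 - 42147) = 3 + 1/(-26681) = 3 - 1/26681 = 80042/26681 ≈ 3.0000)
(a + j(w))*(31899 + 26728) = (80042/26681 + 215)*(31899 + 26728) = (5816457/26681)*58627 = 341001424539/26681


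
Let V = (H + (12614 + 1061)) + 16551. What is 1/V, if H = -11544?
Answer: 1/18682 ≈ 5.3527e-5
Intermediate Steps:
V = 18682 (V = (-11544 + (12614 + 1061)) + 16551 = (-11544 + 13675) + 16551 = 2131 + 16551 = 18682)
1/V = 1/18682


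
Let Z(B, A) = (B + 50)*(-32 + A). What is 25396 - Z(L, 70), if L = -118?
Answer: 27980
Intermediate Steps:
Z(B, A) = (-32 + A)*(50 + B) (Z(B, A) = (50 + B)*(-32 + A) = (-32 + A)*(50 + B))
25396 - Z(L, 70) = 25396 - (-1600 - 32*(-118) + 50*70 + 70*(-118)) = 25396 - (-1600 + 3776 + 3500 - 8260) = 25396 - 1*(-2584) = 25396 + 2584 = 27980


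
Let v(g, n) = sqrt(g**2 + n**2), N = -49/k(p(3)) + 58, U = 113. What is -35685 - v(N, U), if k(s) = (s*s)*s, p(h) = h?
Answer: -35685 - sqrt(11609890)/27 ≈ -35811.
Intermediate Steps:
k(s) = s**3 (k(s) = s**2*s = s**3)
N = 1517/27 (N = -49/(3**3) + 58 = -49/27 + 58 = 1517/27 ≈ 56.185)
-35685 - v(N, U) = -35685 - sqrt((1517/27)**2 + 113**2) = -35685 - sqrt(2301289/729 + 12769) = -35685 - sqrt(11609890/729) = -35685 - sqrt(11609890)/27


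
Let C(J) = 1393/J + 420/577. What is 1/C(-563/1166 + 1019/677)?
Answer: 465640731/634813406962 ≈ 0.00073351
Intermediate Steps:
C(J) = 420/577 + 1393/J (C(J) = 1393/J + 420*(1/577) = 1393/J + 420/577 = 420/577 + 1393/J)
1/C(-563/1166 + 1019/677) = 1/(420/577 + 1393/(-563/1166 + 1019/677)) = 1/(420/577 + 1393/(807003/789382)) = 1/(420/577 + 1393*(789382/807003)) = 1/(420/577 + 1099609126/807003) = 1/(634813406962/465640731) = 465640731/634813406962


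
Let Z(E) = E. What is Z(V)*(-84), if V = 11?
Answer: -924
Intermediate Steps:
Z(V)*(-84) = 11*(-84) = -924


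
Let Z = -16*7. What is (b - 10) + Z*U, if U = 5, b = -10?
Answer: -580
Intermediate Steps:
Z = -112
(b - 10) + Z*U = (-10 - 10) - 112*5 = -20 - 560 = -580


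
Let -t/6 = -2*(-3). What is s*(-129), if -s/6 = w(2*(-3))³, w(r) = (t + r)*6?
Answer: -12386328192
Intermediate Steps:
t = -36 (t = -(-12)*(-3) = -6*6 = -36)
w(r) = -216 + 6*r (w(r) = (-36 + r)*6 = -216 + 6*r)
s = 96018048 (s = -6*(-216 + 6*(2*(-3)))³ = -6*(-216 + 6*(-6))³ = -6*(-216 - 36)³ = -6*(-252)³ = -6*(-16003008) = 96018048)
s*(-129) = 96018048*(-129) = -12386328192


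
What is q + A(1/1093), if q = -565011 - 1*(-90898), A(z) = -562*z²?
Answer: -566398621899/1194649 ≈ -4.7411e+5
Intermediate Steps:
q = -474113 (q = -565011 + 90898 = -474113)
q + A(1/1093) = -474113 - 562*(1/1093)² = -474113 - 562*1/1194649 = -474113 - 562/1194649 = -566398621899/1194649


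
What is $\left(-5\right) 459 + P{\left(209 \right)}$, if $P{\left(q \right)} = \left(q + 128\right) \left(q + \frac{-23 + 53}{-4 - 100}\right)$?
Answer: $\frac{3538121}{52} \approx 68041.0$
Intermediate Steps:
$P{\left(q \right)} = \left(128 + q\right) \left(- \frac{15}{52} + q\right)$ ($P{\left(q \right)} = \left(128 + q\right) \left(q + \frac{30}{-104}\right) = \left(128 + q\right) \left(q + 30 \left(- \frac{1}{104}\right)\right) = \left(128 + q\right) \left(q - \frac{15}{52}\right) = \left(128 + q\right) \left(- \frac{15}{52} + q\right)$)
$\left(-5\right) 459 + P{\left(209 \right)} = \left(-5\right) 459 + \left(- \frac{480}{13} + 209^{2} + \frac{6641}{52} \cdot 209\right) = -2295 + \left(- \frac{480}{13} + 43681 + \frac{1387969}{52}\right) = -2295 + \frac{3657461}{52} = \frac{3538121}{52}$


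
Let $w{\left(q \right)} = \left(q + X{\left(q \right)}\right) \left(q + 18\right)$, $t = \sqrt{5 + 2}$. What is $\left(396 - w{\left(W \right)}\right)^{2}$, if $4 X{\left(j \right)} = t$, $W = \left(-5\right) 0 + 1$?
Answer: $\frac{2276591}{16} - \frac{7163 \sqrt{7}}{2} \approx 1.3281 \cdot 10^{5}$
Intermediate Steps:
$W = 1$ ($W = 0 + 1 = 1$)
$t = \sqrt{7} \approx 2.6458$
$X{\left(j \right)} = \frac{\sqrt{7}}{4}$
$w{\left(q \right)} = \left(18 + q\right) \left(q + \frac{\sqrt{7}}{4}\right)$ ($w{\left(q \right)} = \left(q + \frac{\sqrt{7}}{4}\right) \left(q + 18\right) = \left(q + \frac{\sqrt{7}}{4}\right) \left(18 + q\right) = \left(18 + q\right) \left(q + \frac{\sqrt{7}}{4}\right)$)
$\left(396 - w{\left(W \right)}\right)^{2} = \left(396 - \left(1^{2} + 18 \cdot 1 + \frac{9 \sqrt{7}}{2} + \frac{1}{4} \cdot 1 \sqrt{7}\right)\right)^{2} = \left(396 - \left(1 + 18 + \frac{9 \sqrt{7}}{2} + \frac{\sqrt{7}}{4}\right)\right)^{2} = \left(396 - \left(19 + \frac{19 \sqrt{7}}{4}\right)\right)^{2} = \left(377 - \frac{19 \sqrt{7}}{4}\right)^{2}$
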